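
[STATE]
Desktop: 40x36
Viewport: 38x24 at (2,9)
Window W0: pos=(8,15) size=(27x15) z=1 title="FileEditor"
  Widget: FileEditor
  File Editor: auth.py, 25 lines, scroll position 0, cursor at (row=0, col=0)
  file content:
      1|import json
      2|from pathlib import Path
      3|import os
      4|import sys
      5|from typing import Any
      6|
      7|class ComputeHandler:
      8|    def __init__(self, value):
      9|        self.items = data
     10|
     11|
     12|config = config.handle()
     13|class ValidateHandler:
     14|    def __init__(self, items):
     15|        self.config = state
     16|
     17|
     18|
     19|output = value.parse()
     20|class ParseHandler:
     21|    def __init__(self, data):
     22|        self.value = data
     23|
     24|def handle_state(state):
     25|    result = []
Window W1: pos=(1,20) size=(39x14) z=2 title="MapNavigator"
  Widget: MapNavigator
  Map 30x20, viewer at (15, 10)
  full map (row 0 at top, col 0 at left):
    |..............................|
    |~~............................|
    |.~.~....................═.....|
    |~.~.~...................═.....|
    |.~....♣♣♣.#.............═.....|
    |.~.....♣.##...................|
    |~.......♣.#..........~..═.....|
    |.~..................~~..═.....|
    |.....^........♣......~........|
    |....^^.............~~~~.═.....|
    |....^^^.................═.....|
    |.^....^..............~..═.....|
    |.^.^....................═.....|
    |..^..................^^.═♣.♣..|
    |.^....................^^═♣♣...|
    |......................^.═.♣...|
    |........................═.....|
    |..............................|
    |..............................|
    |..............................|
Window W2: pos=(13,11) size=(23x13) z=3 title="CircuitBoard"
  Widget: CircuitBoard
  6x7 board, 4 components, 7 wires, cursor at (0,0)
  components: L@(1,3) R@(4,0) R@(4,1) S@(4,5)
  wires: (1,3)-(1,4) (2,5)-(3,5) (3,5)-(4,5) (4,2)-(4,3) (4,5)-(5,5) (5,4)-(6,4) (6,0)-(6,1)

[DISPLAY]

                                      
                                      
           ┏━━━━━━━━━━━━━━━━━━━━━┓    
           ┃ CircuitBoard        ┃    
           ┠─────────────────────┨    
           ┃   0 1 2 3 4 5       ┃    
      ┏━━━━┃0  [.]               ┃    
      ┃ Fil┃                     ┃    
      ┠────┃1               L ─ ·┃    
      ┃█mpo┃                     ┃    
      ┃from┃2                    ┃    
━━━━━━━━━━━┃                     ┃━━━┓
 MapNavigat┃3                    ┃   ┃
───────────┃                     ┃───┨
   .~.....♣┗━━━━━━━━━━━━━━━━━━━━━┛   ┃
   ~.......♣.#..........~..═.....    ┃
   .~..................~~..═.....    ┃
   .....^........♣......~........    ┃
   ....^^.............~~~~.═.....    ┃
   ....^^^........@........═.....    ┃
   .^....^..............~..═.....    ┃
   .^.^....................═.....    ┃
   ..^..................^^.═♣.♣..    ┃
   .^....................^^═♣♣...    ┃


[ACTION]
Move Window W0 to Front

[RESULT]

                                      
                                      
           ┏━━━━━━━━━━━━━━━━━━━━━┓    
           ┃ CircuitBoard        ┃    
           ┠─────────────────────┨    
           ┃   0 1 2 3 4 5       ┃    
      ┏━━━━━━━━━━━━━━━━━━━━━━━━━┓┃    
      ┃ FileEditor              ┃┃    
      ┠─────────────────────────┨┃    
      ┃█mport json             ▲┃┃    
      ┃from pathlib import Path█┃┃    
━━━━━━┃import os               ░┃┃━━━┓
 MapNa┃import sys              ░┃┃   ┃
──────┃from typing import Any  ░┃┃───┨
   .~.┃                        ░┃┛   ┃
   ~..┃class ComputeHandler:   ░┃    ┃
   .~.┃    def __init__(self, v░┃    ┃
   ...┃        self.items = dat░┃    ┃
   ...┃                        ░┃    ┃
   ...┃                        ▼┃    ┃
   .^.┗━━━━━━━━━━━━━━━━━━━━━━━━━┛    ┃
   .^.^....................═.....    ┃
   ..^..................^^.═♣.♣..    ┃
   .^....................^^═♣♣...    ┃


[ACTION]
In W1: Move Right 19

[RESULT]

                                      
                                      
           ┏━━━━━━━━━━━━━━━━━━━━━┓    
           ┃ CircuitBoard        ┃    
           ┠─────────────────────┨    
           ┃   0 1 2 3 4 5       ┃    
      ┏━━━━━━━━━━━━━━━━━━━━━━━━━┓┃    
      ┃ FileEditor              ┃┃    
      ┠─────────────────────────┨┃    
      ┃█mport json             ▲┃┃    
      ┃from pathlib import Path█┃┃    
━━━━━━┃import os               ░┃┃━━━┓
 MapNa┃import sys              ░┃┃   ┃
──────┃from typing import Any  ░┃┃───┨
......┃                        ░┃┛   ┃
......┃class ComputeHandler:   ░┃    ┃
......┃    def __init__(self, v░┃    ┃
...♣..┃        self.items = dat░┃    ┃
......┃                        ░┃    ┃
......┃                        ▼┃    ┃
......┗━━━━━━━━━━━━━━━━━━━━━━━━━┛    ┃
.............═.....                  ┃
..........^^.═♣.♣..                  ┃
...........^^═♣♣...                  ┃


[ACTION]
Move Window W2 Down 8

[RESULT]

                                      
                                      
                                      
                                      
                                      
                                      
      ┏━━━━━━━━━━━━━━━━━━━━━━━━━┓     
      ┃ FileEditor              ┃     
      ┠─────────────────────────┨     
      ┃█mport json             ▲┃     
      ┃from pathlib import Path█┃┓    
━━━━━━┃import os               ░┃┃━━━┓
 MapNa┃import sys              ░┃┨   ┃
──────┃from typing import Any  ░┃┃───┨
......┃                        ░┃┃   ┃
......┃class ComputeHandler:   ░┃┃   ┃
......┃    def __init__(self, v░┃┃   ┃
...♣..┃        self.items = dat░┃┃   ┃
......┃                        ░┃┃   ┃
......┃                        ▼┃┃   ┃
......┗━━━━━━━━━━━━━━━━━━━━━━━━━┛┃   ┃
...........┃                     ┃   ┃
..........^┗━━━━━━━━━━━━━━━━━━━━━┛   ┃
...........^^═♣♣...                  ┃


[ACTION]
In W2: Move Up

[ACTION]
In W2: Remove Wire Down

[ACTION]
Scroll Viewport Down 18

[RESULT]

                                      
                                      
                                      
      ┏━━━━━━━━━━━━━━━━━━━━━━━━━┓     
      ┃ FileEditor              ┃     
      ┠─────────────────────────┨     
      ┃█mport json             ▲┃     
      ┃from pathlib import Path█┃┓    
━━━━━━┃import os               ░┃┃━━━┓
 MapNa┃import sys              ░┃┨   ┃
──────┃from typing import Any  ░┃┃───┨
......┃                        ░┃┃   ┃
......┃class ComputeHandler:   ░┃┃   ┃
......┃    def __init__(self, v░┃┃   ┃
...♣..┃        self.items = dat░┃┃   ┃
......┃                        ░┃┃   ┃
......┃                        ▼┃┃   ┃
......┗━━━━━━━━━━━━━━━━━━━━━━━━━┛┃   ┃
...........┃                     ┃   ┃
..........^┗━━━━━━━━━━━━━━━━━━━━━┛   ┃
...........^^═♣♣...                  ┃
━━━━━━━━━━━━━━━━━━━━━━━━━━━━━━━━━━━━━┛
                                      
                                      


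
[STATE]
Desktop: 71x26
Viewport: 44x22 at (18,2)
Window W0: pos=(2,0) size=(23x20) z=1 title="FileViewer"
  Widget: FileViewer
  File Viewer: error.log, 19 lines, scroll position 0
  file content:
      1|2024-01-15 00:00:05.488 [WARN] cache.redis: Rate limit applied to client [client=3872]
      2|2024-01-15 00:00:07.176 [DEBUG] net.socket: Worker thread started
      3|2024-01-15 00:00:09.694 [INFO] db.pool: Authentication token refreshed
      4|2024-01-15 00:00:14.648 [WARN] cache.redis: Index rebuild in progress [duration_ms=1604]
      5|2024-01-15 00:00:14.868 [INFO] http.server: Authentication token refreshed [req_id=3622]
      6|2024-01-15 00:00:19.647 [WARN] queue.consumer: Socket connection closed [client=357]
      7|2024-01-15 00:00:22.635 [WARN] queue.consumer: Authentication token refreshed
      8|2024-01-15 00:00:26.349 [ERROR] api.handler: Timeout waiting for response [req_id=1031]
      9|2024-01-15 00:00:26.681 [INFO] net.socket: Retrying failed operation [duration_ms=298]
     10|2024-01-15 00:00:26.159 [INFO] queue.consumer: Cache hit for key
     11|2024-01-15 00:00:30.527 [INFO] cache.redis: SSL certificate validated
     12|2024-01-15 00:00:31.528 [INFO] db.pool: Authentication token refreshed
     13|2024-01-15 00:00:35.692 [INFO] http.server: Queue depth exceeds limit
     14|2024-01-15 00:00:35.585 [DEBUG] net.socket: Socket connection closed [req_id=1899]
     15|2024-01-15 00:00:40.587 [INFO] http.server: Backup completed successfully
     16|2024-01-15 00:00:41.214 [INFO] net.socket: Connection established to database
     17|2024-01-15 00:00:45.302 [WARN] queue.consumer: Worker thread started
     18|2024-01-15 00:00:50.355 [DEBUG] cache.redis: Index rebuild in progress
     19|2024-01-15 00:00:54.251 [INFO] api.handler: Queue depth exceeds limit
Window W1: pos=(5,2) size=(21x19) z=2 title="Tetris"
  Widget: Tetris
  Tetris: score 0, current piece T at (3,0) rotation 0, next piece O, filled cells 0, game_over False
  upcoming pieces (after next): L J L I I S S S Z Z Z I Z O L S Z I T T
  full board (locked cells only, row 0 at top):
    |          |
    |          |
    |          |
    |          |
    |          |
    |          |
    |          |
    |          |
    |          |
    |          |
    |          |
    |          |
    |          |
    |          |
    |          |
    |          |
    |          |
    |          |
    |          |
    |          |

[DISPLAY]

━━━━━━━┓                                    
       ┃                                    
───────┨                                    
ext:   ┃                                    
▓      ┃                                    
▓      ┃                                    
       ┃                                    
       ┃                                    
       ┃                                    
core:  ┃                                    
       ┃                                    
       ┃                                    
       ┃                                    
       ┃                                    
       ┃                                    
       ┃                                    
       ┃                                    
       ┃                                    
━━━━━━━┛                                    
                                            
                                            
                                            


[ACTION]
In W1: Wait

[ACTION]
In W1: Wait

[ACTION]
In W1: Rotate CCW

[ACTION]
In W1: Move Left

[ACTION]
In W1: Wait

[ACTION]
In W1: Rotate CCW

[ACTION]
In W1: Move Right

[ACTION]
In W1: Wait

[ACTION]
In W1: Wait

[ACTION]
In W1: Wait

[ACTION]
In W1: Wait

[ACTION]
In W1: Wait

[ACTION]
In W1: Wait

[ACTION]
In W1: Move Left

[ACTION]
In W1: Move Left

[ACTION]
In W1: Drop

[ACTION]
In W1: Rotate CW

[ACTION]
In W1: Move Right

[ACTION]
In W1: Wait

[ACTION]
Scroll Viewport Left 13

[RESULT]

┏━━━━━━━━━━━━━━━━━━━┓                       
┃ Tetris            ┃                       
┠───────────────────┨                       
┃          │Next:   ┃                       
┃          │▓▓      ┃                       
┃          │▓▓      ┃                       
┃          │        ┃                       
┃          │        ┃                       
┃          │        ┃                       
┃   ▒      │Score:  ┃                       
┃  ▒▒      │0       ┃                       
┃   ▒      │        ┃                       
┃          │        ┃                       
┃          │        ┃                       
┃          │        ┃                       
┃          │        ┃                       
┃          │        ┃                       
┃          │        ┃                       
┗━━━━━━━━━━━━━━━━━━━┛                       
                                            
                                            
                                            


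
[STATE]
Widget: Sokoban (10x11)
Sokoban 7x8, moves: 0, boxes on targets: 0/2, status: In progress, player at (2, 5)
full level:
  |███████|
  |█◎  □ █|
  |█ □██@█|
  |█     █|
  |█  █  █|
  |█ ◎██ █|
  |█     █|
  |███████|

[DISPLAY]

███████   
█◎  □ █   
█ □██@█   
█     █   
█  █  █   
█ ◎██ █   
█     █   
███████   
Moves: 0  
          
          


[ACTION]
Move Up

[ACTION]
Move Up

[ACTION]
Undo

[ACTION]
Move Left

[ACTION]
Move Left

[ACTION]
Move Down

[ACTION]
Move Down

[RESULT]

███████   
█◎  □ █   
█ □██ █   
█     █   
█  █ @█   
█ ◎██ █   
█     █   
███████   
Moves: 2  
          
          


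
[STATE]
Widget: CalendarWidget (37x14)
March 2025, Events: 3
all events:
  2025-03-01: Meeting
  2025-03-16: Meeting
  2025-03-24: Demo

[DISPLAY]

              March 2025             
Mo Tu We Th Fr Sa Su                 
                1*  2                
 3  4  5  6  7  8  9                 
10 11 12 13 14 15 16*                
17 18 19 20 21 22 23                 
24* 25 26 27 28 29 30                
31                                   
                                     
                                     
                                     
                                     
                                     
                                     


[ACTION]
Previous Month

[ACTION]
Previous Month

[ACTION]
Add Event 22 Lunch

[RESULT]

             January 2025            
Mo Tu We Th Fr Sa Su                 
       1  2  3  4  5                 
 6  7  8  9 10 11 12                 
13 14 15 16 17 18 19                 
20 21 22* 23 24 25 26                
27 28 29 30 31                       
                                     
                                     
                                     
                                     
                                     
                                     
                                     


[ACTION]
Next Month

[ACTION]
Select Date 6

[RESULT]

            February 2025            
Mo Tu We Th Fr Sa Su                 
                1  2                 
 3  4  5 [ 6]  7  8  9               
10 11 12 13 14 15 16                 
17 18 19 20 21 22 23                 
24 25 26 27 28                       
                                     
                                     
                                     
                                     
                                     
                                     
                                     


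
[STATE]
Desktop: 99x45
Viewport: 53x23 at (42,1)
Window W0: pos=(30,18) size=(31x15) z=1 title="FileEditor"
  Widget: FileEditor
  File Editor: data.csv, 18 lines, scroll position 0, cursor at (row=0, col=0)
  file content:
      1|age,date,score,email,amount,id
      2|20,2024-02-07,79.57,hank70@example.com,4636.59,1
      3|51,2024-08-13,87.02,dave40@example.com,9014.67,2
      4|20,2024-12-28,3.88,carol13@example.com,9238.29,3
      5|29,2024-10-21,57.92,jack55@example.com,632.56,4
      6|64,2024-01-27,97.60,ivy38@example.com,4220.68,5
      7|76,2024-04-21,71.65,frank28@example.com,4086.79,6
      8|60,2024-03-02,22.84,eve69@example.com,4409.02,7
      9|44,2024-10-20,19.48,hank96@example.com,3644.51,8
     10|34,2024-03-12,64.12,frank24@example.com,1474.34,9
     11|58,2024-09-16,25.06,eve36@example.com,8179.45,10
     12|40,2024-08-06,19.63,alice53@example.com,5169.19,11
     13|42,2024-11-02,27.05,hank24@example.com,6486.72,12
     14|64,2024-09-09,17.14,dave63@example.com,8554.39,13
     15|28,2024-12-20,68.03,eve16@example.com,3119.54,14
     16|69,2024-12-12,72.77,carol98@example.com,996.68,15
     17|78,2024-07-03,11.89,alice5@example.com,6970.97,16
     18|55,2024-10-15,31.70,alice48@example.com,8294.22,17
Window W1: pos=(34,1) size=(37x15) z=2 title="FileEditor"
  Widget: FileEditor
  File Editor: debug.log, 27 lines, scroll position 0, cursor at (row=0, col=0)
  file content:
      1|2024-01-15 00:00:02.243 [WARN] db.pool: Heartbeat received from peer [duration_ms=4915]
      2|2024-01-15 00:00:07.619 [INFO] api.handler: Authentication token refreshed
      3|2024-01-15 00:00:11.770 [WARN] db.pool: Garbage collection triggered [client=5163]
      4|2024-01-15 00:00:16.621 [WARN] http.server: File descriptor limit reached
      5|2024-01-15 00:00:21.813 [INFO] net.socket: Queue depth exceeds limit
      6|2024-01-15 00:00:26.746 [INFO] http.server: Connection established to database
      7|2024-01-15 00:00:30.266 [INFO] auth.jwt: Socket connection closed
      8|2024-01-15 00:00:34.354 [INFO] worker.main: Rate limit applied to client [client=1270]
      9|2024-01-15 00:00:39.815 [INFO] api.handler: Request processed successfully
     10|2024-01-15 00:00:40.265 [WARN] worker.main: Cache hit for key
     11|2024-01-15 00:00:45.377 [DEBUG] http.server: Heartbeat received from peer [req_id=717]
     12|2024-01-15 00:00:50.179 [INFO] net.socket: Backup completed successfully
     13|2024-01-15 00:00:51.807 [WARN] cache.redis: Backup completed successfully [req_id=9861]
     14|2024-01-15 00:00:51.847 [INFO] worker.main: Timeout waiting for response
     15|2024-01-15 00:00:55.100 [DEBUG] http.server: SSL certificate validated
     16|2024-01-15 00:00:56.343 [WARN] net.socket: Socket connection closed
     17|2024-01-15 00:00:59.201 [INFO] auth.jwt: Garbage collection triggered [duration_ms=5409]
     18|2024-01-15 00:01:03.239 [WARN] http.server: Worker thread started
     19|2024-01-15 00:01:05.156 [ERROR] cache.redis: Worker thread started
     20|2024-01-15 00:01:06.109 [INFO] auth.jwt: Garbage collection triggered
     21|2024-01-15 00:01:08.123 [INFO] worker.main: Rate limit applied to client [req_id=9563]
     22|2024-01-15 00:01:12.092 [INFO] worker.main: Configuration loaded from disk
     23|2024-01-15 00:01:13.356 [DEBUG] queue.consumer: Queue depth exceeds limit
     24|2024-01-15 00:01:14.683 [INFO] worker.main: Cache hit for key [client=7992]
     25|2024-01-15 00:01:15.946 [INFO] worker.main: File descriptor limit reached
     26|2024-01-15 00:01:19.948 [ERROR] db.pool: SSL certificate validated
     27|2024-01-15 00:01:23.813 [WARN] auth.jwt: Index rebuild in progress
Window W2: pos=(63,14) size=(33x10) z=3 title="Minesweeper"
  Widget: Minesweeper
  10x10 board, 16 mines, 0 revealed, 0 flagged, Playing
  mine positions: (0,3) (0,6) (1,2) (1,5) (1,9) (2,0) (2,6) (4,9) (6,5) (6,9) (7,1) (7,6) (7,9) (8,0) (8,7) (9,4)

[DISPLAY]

━━━━━━━━━━━━━━━━━━━━━━━━━━━━┓                        
itor                        ┃                        
────────────────────────────┨                        
-15 00:00:02.243 [WARN] db.▲┃                        
-15 00:00:07.619 [INFO] api█┃                        
-15 00:00:11.770 [WARN] db.░┃                        
-15 00:00:16.621 [WARN] htt░┃                        
-15 00:00:21.813 [INFO] net░┃                        
-15 00:00:26.746 [INFO] htt░┃                        
-15 00:00:30.266 [INFO] aut░┃                        
-15 00:00:34.354 [INFO] wor░┃                        
-15 00:00:39.815 [INFO] api░┃                        
-15 00:00:40.265 [WARN] wor░┃                        
-15 00:00:45.377 [DEB┏━━━━━━━━━━━━━━━━━━━━━━━━━━━━━━━
━━━━━━━━━━━━━━━━━━━━━┃ Minesweeper                   
                     ┠───────────────────────────────
                     ┃■■■■■■■■■■                     
━━━━━━━━━━━━━━━━━━┓  ┃■■■■■■■■■■                     
                  ┃  ┃■■■■■■■■■■                     
──────────────────┨  ┃■■■■■■■■■■                     
ore,email,amount,▲┃  ┃■■■■■■■■■■                     
07,79.57,hank70@e█┃  ┃■■■■■■■■■■                     
13,87.02,dave40@e░┃  ┗━━━━━━━━━━━━━━━━━━━━━━━━━━━━━━━


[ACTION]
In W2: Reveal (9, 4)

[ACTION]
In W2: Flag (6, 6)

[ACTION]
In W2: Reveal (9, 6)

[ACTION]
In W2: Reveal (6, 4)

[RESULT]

━━━━━━━━━━━━━━━━━━━━━━━━━━━━┓                        
itor                        ┃                        
────────────────────────────┨                        
-15 00:00:02.243 [WARN] db.▲┃                        
-15 00:00:07.619 [INFO] api█┃                        
-15 00:00:11.770 [WARN] db.░┃                        
-15 00:00:16.621 [WARN] htt░┃                        
-15 00:00:21.813 [INFO] net░┃                        
-15 00:00:26.746 [INFO] htt░┃                        
-15 00:00:30.266 [INFO] aut░┃                        
-15 00:00:34.354 [INFO] wor░┃                        
-15 00:00:39.815 [INFO] api░┃                        
-15 00:00:40.265 [WARN] wor░┃                        
-15 00:00:45.377 [DEB┏━━━━━━━━━━━━━━━━━━━━━━━━━━━━━━━
━━━━━━━━━━━━━━━━━━━━━┃ Minesweeper                   
                     ┠───────────────────────────────
                     ┃■■■✹■■✹■■■                     
━━━━━━━━━━━━━━━━━━┓  ┃■■✹■■✹■■■✹                     
                  ┃  ┃✹■■■■■✹■■■                     
──────────────────┨  ┃■■■■■■■■■■                     
ore,email,amount,▲┃  ┃■■■■■■■■■✹                     
07,79.57,hank70@e█┃  ┃■■■■■■■■■■                     
13,87.02,dave40@e░┃  ┗━━━━━━━━━━━━━━━━━━━━━━━━━━━━━━━


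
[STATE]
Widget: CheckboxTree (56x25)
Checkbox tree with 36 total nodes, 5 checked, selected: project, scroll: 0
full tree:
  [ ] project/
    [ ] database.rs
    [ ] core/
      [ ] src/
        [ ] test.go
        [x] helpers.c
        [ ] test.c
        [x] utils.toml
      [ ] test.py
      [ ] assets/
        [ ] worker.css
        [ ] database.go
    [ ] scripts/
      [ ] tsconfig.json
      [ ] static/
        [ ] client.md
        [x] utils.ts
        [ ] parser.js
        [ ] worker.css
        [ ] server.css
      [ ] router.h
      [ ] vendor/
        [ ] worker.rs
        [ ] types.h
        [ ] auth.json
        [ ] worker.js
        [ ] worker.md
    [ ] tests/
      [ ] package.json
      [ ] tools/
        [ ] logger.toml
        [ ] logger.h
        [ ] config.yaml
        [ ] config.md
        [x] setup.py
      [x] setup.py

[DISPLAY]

>[-] project/                                           
   [ ] database.rs                                      
   [-] core/                                            
     [-] src/                                           
       [ ] test.go                                      
       [x] helpers.c                                    
       [ ] test.c                                       
       [x] utils.toml                                   
     [ ] test.py                                        
     [ ] assets/                                        
       [ ] worker.css                                   
       [ ] database.go                                  
   [-] scripts/                                         
     [ ] tsconfig.json                                  
     [-] static/                                        
       [ ] client.md                                    
       [x] utils.ts                                     
       [ ] parser.js                                    
       [ ] worker.css                                   
       [ ] server.css                                   
     [ ] router.h                                       
     [ ] vendor/                                        
       [ ] worker.rs                                    
       [ ] types.h                                      
       [ ] auth.json                                    


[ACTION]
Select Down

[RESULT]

 [-] project/                                           
>  [ ] database.rs                                      
   [-] core/                                            
     [-] src/                                           
       [ ] test.go                                      
       [x] helpers.c                                    
       [ ] test.c                                       
       [x] utils.toml                                   
     [ ] test.py                                        
     [ ] assets/                                        
       [ ] worker.css                                   
       [ ] database.go                                  
   [-] scripts/                                         
     [ ] tsconfig.json                                  
     [-] static/                                        
       [ ] client.md                                    
       [x] utils.ts                                     
       [ ] parser.js                                    
       [ ] worker.css                                   
       [ ] server.css                                   
     [ ] router.h                                       
     [ ] vendor/                                        
       [ ] worker.rs                                    
       [ ] types.h                                      
       [ ] auth.json                                    


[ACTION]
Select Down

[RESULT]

 [-] project/                                           
   [ ] database.rs                                      
>  [-] core/                                            
     [-] src/                                           
       [ ] test.go                                      
       [x] helpers.c                                    
       [ ] test.c                                       
       [x] utils.toml                                   
     [ ] test.py                                        
     [ ] assets/                                        
       [ ] worker.css                                   
       [ ] database.go                                  
   [-] scripts/                                         
     [ ] tsconfig.json                                  
     [-] static/                                        
       [ ] client.md                                    
       [x] utils.ts                                     
       [ ] parser.js                                    
       [ ] worker.css                                   
       [ ] server.css                                   
     [ ] router.h                                       
     [ ] vendor/                                        
       [ ] worker.rs                                    
       [ ] types.h                                      
       [ ] auth.json                                    


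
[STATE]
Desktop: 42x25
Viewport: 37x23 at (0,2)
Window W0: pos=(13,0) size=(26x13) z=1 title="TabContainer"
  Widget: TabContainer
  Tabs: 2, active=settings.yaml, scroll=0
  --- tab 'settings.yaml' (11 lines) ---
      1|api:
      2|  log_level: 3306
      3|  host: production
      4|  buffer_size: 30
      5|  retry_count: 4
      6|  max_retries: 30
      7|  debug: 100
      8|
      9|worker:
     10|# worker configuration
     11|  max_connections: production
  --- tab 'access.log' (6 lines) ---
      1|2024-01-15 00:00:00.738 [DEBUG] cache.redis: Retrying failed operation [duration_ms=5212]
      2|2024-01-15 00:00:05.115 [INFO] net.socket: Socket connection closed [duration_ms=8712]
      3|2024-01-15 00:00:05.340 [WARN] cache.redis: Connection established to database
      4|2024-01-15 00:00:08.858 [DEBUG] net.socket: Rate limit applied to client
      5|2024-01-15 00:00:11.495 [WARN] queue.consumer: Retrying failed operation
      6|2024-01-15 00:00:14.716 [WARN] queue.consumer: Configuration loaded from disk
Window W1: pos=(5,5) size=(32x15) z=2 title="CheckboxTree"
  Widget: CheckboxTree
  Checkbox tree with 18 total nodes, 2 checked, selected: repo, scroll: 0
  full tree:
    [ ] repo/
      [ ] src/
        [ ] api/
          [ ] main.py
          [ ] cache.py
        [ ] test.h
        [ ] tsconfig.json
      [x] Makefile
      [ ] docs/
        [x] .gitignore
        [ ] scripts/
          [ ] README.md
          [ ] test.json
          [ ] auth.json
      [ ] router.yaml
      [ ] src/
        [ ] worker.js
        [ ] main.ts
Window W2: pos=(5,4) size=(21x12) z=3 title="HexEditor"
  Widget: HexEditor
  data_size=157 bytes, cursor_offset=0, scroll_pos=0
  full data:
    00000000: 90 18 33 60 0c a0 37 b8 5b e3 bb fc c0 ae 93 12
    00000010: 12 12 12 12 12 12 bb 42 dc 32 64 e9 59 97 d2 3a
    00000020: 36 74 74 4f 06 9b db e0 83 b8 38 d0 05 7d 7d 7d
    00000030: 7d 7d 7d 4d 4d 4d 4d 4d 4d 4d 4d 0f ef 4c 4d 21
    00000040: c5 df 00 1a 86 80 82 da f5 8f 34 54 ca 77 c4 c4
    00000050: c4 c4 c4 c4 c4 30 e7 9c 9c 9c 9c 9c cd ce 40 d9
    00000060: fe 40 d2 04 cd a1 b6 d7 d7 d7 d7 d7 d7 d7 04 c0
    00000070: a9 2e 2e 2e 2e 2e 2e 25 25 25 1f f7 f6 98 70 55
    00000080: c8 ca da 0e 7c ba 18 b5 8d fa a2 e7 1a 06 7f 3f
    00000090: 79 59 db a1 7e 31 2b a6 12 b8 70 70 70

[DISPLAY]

             ┠───────────────────────
             ┃[settings.yaml]│ access
     ┏━━━━━━━━━━━━━━━━━━━┓───────────
     ┃ HexEditor         ┃━━━━━━━━━━┓
     ┠───────────────────┨          ┃
     ┃00000000  90 18 33 ┃──────────┨
     ┃00000010  12 12 12 ┃          ┃
     ┃00000020  36 74 74 ┃          ┃
     ┃00000030  7d 7d 7d ┃          ┃
     ┃00000040  c5 df 00 ┃          ┃
     ┃00000050  c4 c4 c4 ┃          ┃
     ┃00000060  fe 40 d2 ┃          ┃
     ┃00000070  a9 2e 2e ┃on        ┃
     ┗━━━━━━━━━━━━━━━━━━━┛          ┃
     ┃   [-] docs/                  ┃
     ┃     [x] .gitignore           ┃
     ┃     [ ] scripts/             ┃
     ┗━━━━━━━━━━━━━━━━━━━━━━━━━━━━━━┛
                                     
                                     
                                     
                                     
                                     


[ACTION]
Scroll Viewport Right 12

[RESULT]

        ┠────────────────────────┨   
        ┃[settings.yaml]│ access.┃   
┏━━━━━━━━━━━━━━━━━━━┓────────────┃   
┃ HexEditor         ┃━━━━━━━━━━┓ ┃   
┠───────────────────┨          ┃ ┃   
┃00000000  90 18 33 ┃──────────┨ ┃   
┃00000010  12 12 12 ┃          ┃ ┃   
┃00000020  36 74 74 ┃          ┃ ┃   
┃00000030  7d 7d 7d ┃          ┃ ┃   
┃00000040  c5 df 00 ┃          ┃ ┃   
┃00000050  c4 c4 c4 ┃          ┃━┛   
┃00000060  fe 40 d2 ┃          ┃     
┃00000070  a9 2e 2e ┃on        ┃     
┗━━━━━━━━━━━━━━━━━━━┛          ┃     
┃   [-] docs/                  ┃     
┃     [x] .gitignore           ┃     
┃     [ ] scripts/             ┃     
┗━━━━━━━━━━━━━━━━━━━━━━━━━━━━━━┛     
                                     
                                     
                                     
                                     
                                     


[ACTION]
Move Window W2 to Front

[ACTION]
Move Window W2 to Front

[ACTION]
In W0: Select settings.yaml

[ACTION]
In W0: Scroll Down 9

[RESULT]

        ┠────────────────────────┨   
        ┃[settings.yaml]│ access.┃   
┏━━━━━━━━━━━━━━━━━━━┓────────────┃   
┃ HexEditor         ┃━━━━━━━━━━┓ ┃   
┠───────────────────┨          ┃u┃   
┃00000000  90 18 33 ┃──────────┨ ┃   
┃00000010  12 12 12 ┃          ┃ ┃   
┃00000020  36 74 74 ┃          ┃ ┃   
┃00000030  7d 7d 7d ┃          ┃ ┃   
┃00000040  c5 df 00 ┃          ┃ ┃   
┃00000050  c4 c4 c4 ┃          ┃━┛   
┃00000060  fe 40 d2 ┃          ┃     
┃00000070  a9 2e 2e ┃on        ┃     
┗━━━━━━━━━━━━━━━━━━━┛          ┃     
┃   [-] docs/                  ┃     
┃     [x] .gitignore           ┃     
┃     [ ] scripts/             ┃     
┗━━━━━━━━━━━━━━━━━━━━━━━━━━━━━━┛     
                                     
                                     
                                     
                                     
                                     


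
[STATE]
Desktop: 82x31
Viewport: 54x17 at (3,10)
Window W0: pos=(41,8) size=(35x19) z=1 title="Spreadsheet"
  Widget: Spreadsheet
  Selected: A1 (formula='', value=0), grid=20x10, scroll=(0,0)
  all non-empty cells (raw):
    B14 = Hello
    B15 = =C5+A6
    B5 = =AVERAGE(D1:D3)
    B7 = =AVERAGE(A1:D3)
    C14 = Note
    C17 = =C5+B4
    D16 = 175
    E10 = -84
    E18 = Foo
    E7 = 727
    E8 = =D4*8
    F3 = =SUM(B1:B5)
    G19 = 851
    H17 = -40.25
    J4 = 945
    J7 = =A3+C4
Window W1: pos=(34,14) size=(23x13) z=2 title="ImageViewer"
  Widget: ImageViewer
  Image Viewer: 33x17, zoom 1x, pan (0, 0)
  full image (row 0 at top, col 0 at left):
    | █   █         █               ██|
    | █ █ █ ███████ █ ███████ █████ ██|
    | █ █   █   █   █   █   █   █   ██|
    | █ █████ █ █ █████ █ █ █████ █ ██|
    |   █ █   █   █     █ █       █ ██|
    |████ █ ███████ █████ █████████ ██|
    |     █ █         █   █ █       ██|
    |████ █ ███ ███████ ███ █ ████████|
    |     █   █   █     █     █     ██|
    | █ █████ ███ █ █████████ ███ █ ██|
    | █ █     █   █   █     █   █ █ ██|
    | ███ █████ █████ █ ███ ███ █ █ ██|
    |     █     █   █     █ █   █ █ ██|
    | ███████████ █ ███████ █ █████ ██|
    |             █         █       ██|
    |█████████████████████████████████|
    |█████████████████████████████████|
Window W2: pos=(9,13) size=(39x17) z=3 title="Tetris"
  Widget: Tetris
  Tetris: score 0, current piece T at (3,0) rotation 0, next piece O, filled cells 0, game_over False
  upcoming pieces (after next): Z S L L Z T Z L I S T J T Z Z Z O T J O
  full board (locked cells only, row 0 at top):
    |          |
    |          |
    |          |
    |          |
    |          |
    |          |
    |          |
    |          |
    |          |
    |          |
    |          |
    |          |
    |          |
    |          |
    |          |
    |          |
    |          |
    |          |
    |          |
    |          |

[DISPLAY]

                                      ┠───────────────
                                      ┃A1:            
                                      ┃       A       
      ┏━━━━━━━━━━━━━━━━━━━━━━━━━━━━━━━━━━━━━┓---------
      ┃ Tetris                              ┃━━━━━━━━┓
      ┠─────────────────────────────────────┨        ┃
      ┃          │Next:                     ┃────────┨
      ┃          │▓▓                        ┃  █     ┃
      ┃          │▓▓                        ┃█ █ ████┃
      ┃          │                          ┃  █   █ ┃
      ┃          │                          ┃█████ █ ┃
      ┃          │                          ┃█     █ ┃
      ┃          │Score:                    ┃█ █████ ┃
      ┃          │0                         ┃    █   ┃
      ┃          │                          ┃█████ ██┃
      ┃          │                          ┃█     █ ┃
      ┃          │                          ┃━━━━━━━━┛


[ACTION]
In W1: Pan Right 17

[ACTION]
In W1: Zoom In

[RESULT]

                                      ┠───────────────
                                      ┃A1:            
                                      ┃       A       
      ┏━━━━━━━━━━━━━━━━━━━━━━━━━━━━━━━━━━━━━┓---------
      ┃ Tetris                              ┃━━━━━━━━┓
      ┠─────────────────────────────────────┨        ┃
      ┃          │Next:                     ┃────────┨
      ┃          │▓▓                        ┃██      ┃
      ┃          │▓▓                        ┃██      ┃
      ┃          │                          ┃██  ████┃
      ┃          │                          ┃██  ████┃
      ┃          │                          ┃██      ┃
      ┃          │Score:                    ┃██      ┃
      ┃          │0                         ┃██████  ┃
      ┃          │                          ┃██████  ┃
      ┃          │                          ┃        ┃
      ┃          │                          ┃━━━━━━━━┛


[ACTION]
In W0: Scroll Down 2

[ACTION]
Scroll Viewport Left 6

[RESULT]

                                         ┠────────────
                                         ┃A1:         
                                         ┃       A    
         ┏━━━━━━━━━━━━━━━━━━━━━━━━━━━━━━━━━━━━━┓------
         ┃ Tetris                              ┃━━━━━━
         ┠─────────────────────────────────────┨      
         ┃          │Next:                     ┃──────
         ┃          │▓▓                        ┃██    
         ┃          │▓▓                        ┃██    
         ┃          │                          ┃██  ██
         ┃          │                          ┃██  ██
         ┃          │                          ┃██    
         ┃          │Score:                    ┃██    
         ┃          │0                         ┃██████
         ┃          │                          ┃██████
         ┃          │                          ┃      
         ┃          │                          ┃━━━━━━
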